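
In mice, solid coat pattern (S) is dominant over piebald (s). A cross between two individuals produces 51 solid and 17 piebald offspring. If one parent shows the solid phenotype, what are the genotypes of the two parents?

Observed offspring: 51 solid, 17 piebald
The observed ratio simplifies to 3:1. Piebald (ss) offspring appear, so each parent must contribute one s allele. The parent stated to show solid carries S, so it is Ss. The other parent is then either Ss or ss: Ss × ss would give a 1:1 split, whereas Ss × Ss gives 3:1 — matching the data. So both parents are heterozygous (Ss × Ss).
Parent genotypes: Ss × Ss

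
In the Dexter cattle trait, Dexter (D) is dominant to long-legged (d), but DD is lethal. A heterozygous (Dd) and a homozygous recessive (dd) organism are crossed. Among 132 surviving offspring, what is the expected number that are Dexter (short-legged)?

Cross: Dd × dd
Punnett square offspring (before lethality): 2 Dd, 2 dd
No DD offspring are produced in this cross.
Dexter (short-legged): 2 out of 4 → fraction 1/2
Expected count = 1/2 × 132 = 66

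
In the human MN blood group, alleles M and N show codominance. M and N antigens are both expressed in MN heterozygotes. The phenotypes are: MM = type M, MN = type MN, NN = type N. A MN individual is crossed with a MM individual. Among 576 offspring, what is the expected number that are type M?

Punnett square for MN × MM:
Offspring genotypes: 2 MM, 2 MN
Phenotype counts: 2 type M, 2 type MN
type M: 2 out of 4 → fraction 1/2
Expected count = 1/2 × 576 = 288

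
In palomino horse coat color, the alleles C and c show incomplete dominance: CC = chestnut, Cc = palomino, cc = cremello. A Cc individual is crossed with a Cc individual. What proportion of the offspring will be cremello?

Punnett square for Cc × Cc:
Offspring genotypes: 1 CC, 2 Cc, 1 cc
Phenotype counts: 1 chestnut, 2 palomino, 1 cremello
cremello: 1 out of 4
Probability: 1/4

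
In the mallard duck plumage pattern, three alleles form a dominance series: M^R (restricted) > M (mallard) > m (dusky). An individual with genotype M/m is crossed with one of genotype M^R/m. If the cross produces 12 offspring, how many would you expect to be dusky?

Cross: M/m × M^R/m
Allele dominance: M^R > M > m
Offspring genotypes: 1 M^R/M, 1 M/m, 1 M^R/m, 1 m/m
Phenotype counts: 2 restricted, 1 mallard, 1 dusky
dusky: 1 out of 4 → fraction 1/4
Expected count = 1/4 × 12 = 3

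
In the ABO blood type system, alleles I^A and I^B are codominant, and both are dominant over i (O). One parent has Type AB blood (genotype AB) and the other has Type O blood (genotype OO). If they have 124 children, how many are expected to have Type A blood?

Cross: AB × OO
Possible offspring genotypes: 2 AO, 2 BO
Blood type counts: 2 Type A, 2 Type B
Probability of Type A: 2/4 = 1/2
Expected count = 1/2 × 124 = 62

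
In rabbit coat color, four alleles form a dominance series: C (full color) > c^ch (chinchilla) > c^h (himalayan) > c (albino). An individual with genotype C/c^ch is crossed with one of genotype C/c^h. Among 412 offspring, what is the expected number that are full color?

Cross: C/c^ch × C/c^h
Allele dominance: C > c^ch > c^h > c
Offspring genotypes: 1 C/C, 1 C/c^h, 1 C/c^ch, 1 c^ch/c^h
Phenotype counts: 3 full color, 1 chinchilla
full color: 3 out of 4 → fraction 3/4
Expected count = 3/4 × 412 = 309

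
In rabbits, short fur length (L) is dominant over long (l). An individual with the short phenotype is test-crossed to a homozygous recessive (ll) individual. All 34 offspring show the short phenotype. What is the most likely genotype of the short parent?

Test cross: ? × ll
All offspring are short.
If the unknown parent were heterozygous (Ll), about half of 34 offspring would be long; none are. The unknown parent is most likely homozygous dominant (LL).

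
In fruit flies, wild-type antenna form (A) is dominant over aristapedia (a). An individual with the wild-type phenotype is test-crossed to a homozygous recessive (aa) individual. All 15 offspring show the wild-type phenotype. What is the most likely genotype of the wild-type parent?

Test cross: ? × aa
All offspring are wild-type.
If the unknown parent were heterozygous (Aa), about half of 15 offspring would be aristapedia; none are. The unknown parent is most likely homozygous dominant (AA).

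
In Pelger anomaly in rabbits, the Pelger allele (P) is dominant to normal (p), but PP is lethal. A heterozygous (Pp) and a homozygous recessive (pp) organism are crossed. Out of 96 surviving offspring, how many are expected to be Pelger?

Cross: Pp × pp
Punnett square offspring (before lethality): 2 Pp, 2 pp
No PP offspring are produced in this cross.
Pelger: 2 out of 4 → fraction 1/2
Expected count = 1/2 × 96 = 48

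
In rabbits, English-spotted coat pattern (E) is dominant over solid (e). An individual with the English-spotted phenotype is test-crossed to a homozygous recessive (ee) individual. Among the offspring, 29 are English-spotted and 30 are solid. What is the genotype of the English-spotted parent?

Test cross: ? × ee
Offspring: 29 English-spotted, 30 solid — approximately 1:1.
A 1:1 ratio in a test cross indicates the unknown parent is heterozygous (Ee).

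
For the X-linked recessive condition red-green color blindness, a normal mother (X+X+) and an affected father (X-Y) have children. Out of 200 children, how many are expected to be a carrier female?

Cross: X+X+ × X-Y
Offspring: 2 X+X-, 2 X+Y
Probability of a carrier female: 2/4 = 1/2
Expected count = 1/2 × 200 = 100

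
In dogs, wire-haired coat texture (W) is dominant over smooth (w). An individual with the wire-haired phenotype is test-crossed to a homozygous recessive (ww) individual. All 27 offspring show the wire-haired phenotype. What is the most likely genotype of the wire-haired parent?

Test cross: ? × ww
All offspring are wire-haired.
If the unknown parent were heterozygous (Ww), about half of 27 offspring would be smooth; none are. The unknown parent is most likely homozygous dominant (WW).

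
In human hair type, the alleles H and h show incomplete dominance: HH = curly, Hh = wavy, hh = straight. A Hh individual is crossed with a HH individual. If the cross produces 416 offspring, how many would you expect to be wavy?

Punnett square for Hh × HH:
Offspring genotypes: 2 HH, 2 Hh
Phenotype counts: 2 curly, 2 wavy
wavy: 2 out of 4 → fraction 1/2
Expected count = 1/2 × 416 = 208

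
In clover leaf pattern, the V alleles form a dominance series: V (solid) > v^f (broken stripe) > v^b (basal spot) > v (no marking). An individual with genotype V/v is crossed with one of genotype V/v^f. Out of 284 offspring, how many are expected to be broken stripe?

Cross: V/v × V/v^f
Allele dominance: V > v^f > v^b > v
Offspring genotypes: 1 V/V, 1 V/v^f, 1 V/v, 1 v^f/v
Phenotype counts: 3 solid, 1 broken stripe
broken stripe: 1 out of 4 → fraction 1/4
Expected count = 1/4 × 284 = 71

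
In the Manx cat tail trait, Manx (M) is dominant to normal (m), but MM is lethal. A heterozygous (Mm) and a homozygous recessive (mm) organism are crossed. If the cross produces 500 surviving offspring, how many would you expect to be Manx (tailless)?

Cross: Mm × mm
Punnett square offspring (before lethality): 2 Mm, 2 mm
No MM offspring are produced in this cross.
Manx (tailless): 2 out of 4 → fraction 1/2
Expected count = 1/2 × 500 = 250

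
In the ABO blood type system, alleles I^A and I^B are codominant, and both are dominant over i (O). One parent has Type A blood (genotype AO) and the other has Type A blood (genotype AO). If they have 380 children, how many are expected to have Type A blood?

Cross: AO × AO
Possible offspring genotypes: 1 AA, 2 AO, 1 OO
Blood type counts: 3 Type A, 1 Type O
Probability of Type A: 3/4
Expected count = 3/4 × 380 = 285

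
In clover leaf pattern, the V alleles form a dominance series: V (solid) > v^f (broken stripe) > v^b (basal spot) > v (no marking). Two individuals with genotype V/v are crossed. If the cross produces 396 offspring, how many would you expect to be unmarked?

Cross: V/v × V/v
Allele dominance: V > v^f > v^b > v
Offspring genotypes: 1 V/V, 2 V/v, 1 v/v
Phenotype counts: 3 solid, 1 unmarked
unmarked: 1 out of 4 → fraction 1/4
Expected count = 1/4 × 396 = 99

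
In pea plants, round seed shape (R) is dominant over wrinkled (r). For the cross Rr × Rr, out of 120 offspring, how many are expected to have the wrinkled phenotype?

Punnett square for Rr × Rr:
Offspring genotypes: 1 RR, 2 Rr, 1 rr
Total offspring: 4
Count with target: 1
Probability: 1/4
Expected count = 1/4 × 120 = 30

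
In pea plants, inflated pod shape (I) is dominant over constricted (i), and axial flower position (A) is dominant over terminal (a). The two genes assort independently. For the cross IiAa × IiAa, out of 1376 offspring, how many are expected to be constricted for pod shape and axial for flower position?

Dihybrid cross IiAa × IiAa — consider each gene separately:
pod shape: Ii × Ii → 1 II, 2 Ii, 1 ii → 3 I_ : 1 ii (out of 4)
flower position: Aa × Aa → 1 AA, 2 Aa, 1 aa → 3 A_ : 1 aa (out of 4)
Looking for: constricted (ii) and axial (A_)
P(constricted) = 1/4, P(axial) = 3/4
P(both) = 1/4 × 3/4 = 3/16
Expected count = 3/16 × 1376 = 258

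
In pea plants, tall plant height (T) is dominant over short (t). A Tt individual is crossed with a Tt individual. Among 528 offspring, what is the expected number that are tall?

Punnett square for Tt × Tt:
Offspring genotypes: 1 TT, 2 Tt, 1 tt
tall: 3, short: 1
tall: 3 out of 4 → fraction 3/4
Expected count = 3/4 × 528 = 396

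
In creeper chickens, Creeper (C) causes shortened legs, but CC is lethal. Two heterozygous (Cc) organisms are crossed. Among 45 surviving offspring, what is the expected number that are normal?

Cross: Cc × Cc
Punnett square offspring (before lethality): 1 CC, 2 Cc, 1 cc
The CC genotype is lethal (embryos die); surviving offspring: 2 Cc, 1 cc
normal: 1 out of 3 → fraction 1/3
Expected count = 1/3 × 45 = 15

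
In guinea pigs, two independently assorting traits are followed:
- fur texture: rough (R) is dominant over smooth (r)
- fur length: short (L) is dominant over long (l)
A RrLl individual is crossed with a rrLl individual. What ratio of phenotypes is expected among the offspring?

Dihybrid cross RrLl × rrLl — consider each gene separately:
fur texture: Rr × rr → 2 Rr, 2 rr → 2 R_ : 2 rr (out of 4)
fur length: Ll × Ll → 1 LL, 2 Ll, 1 ll → 3 L_ : 1 ll (out of 4)
Combine (counts out of 4 × 4 = 16): rough/short (R_L_) = 2×3 = 6; rough/long (R_ll) = 2×1 = 2; smooth/short (rrL_) = 2×3 = 6; smooth/long (rrll) = 2×1 = 2
Phenotype counts (out of 16): 6 rough/short, 2 rough/long, 6 smooth/short, 2 smooth/long
Ratio: 3 rough/short : 1 rough/long : 3 smooth/short : 1 smooth/long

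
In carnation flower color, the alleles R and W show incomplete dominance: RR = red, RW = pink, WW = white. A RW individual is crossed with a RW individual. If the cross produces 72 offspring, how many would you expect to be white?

Punnett square for RW × RW:
Offspring genotypes: 1 RR, 2 RW, 1 WW
Phenotype counts: 1 red, 2 pink, 1 white
white: 1 out of 4 → fraction 1/4
Expected count = 1/4 × 72 = 18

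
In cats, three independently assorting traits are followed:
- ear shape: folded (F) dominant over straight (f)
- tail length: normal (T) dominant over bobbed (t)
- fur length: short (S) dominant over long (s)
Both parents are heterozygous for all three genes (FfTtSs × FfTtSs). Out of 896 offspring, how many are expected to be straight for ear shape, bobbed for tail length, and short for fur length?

Trihybrid cross: FfTtSs × FfTtSs
Each trait segregates independently with a 3:1 phenotypic ratio, so each gene contributes 3/4 (dominant) or 1/4 (recessive).
Target: straight (ear shape), bobbed (tail length), short (fur length)
Probability = product of independent per-trait probabilities
= 1/4 × 1/4 × 3/4 = 3/64
Expected count = 3/64 × 896 = 42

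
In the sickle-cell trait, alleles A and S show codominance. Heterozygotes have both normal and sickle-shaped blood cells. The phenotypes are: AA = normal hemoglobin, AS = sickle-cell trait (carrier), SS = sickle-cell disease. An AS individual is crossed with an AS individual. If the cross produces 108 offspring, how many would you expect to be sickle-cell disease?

Punnett square for AS × AS:
Offspring genotypes: 1 AA, 2 AS, 1 SS
Phenotype counts: 1 normal hemoglobin, 2 sickle-cell trait (carrier), 1 sickle-cell disease
sickle-cell disease: 1 out of 4 → fraction 1/4
Expected count = 1/4 × 108 = 27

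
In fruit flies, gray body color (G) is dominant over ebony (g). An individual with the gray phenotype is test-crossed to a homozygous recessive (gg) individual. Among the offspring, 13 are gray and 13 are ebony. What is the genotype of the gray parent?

Test cross: ? × gg
Offspring: 13 gray, 13 ebony — approximately 1:1.
A 1:1 ratio in a test cross indicates the unknown parent is heterozygous (Gg).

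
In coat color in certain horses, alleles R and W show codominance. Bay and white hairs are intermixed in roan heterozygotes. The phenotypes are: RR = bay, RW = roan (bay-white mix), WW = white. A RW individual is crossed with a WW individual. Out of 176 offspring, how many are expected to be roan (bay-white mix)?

Punnett square for RW × WW:
Offspring genotypes: 2 RW, 2 WW
Phenotype counts: 2 roan (bay-white mix), 2 white
roan (bay-white mix): 2 out of 4 → fraction 1/2
Expected count = 1/2 × 176 = 88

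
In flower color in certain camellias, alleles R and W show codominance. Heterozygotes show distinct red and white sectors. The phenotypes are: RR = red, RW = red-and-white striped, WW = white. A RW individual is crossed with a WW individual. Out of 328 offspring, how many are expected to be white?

Punnett square for RW × WW:
Offspring genotypes: 2 RW, 2 WW
Phenotype counts: 2 red-and-white striped, 2 white
white: 2 out of 4 → fraction 1/2
Expected count = 1/2 × 328 = 164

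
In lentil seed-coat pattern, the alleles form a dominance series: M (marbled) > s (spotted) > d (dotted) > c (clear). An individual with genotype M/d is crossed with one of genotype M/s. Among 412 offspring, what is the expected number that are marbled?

Cross: M/d × M/s
Allele dominance: M > s > d > c
Offspring genotypes: 1 M/M, 1 M/s, 1 M/d, 1 s/d
Phenotype counts: 3 marbled, 1 spotted
marbled: 3 out of 4 → fraction 3/4
Expected count = 3/4 × 412 = 309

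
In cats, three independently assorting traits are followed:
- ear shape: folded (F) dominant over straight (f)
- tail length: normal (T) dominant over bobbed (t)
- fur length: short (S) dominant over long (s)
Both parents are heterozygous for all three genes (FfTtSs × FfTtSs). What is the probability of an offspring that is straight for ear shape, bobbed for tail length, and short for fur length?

Trihybrid cross: FfTtSs × FfTtSs
Each trait segregates independently with a 3:1 phenotypic ratio, so each gene contributes 3/4 (dominant) or 1/4 (recessive).
Target: straight (ear shape), bobbed (tail length), short (fur length)
Probability = product of independent per-trait probabilities
= 1/4 × 1/4 × 3/4 = 3/64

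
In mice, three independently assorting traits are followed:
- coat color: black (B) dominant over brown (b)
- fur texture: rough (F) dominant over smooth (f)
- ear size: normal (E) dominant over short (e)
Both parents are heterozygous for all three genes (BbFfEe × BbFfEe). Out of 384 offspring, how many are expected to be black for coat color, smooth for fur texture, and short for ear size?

Trihybrid cross: BbFfEe × BbFfEe
Each trait segregates independently with a 3:1 phenotypic ratio, so each gene contributes 3/4 (dominant) or 1/4 (recessive).
Target: black (coat color), smooth (fur texture), short (ear size)
Probability = product of independent per-trait probabilities
= 3/4 × 1/4 × 1/4 = 3/64
Expected count = 3/64 × 384 = 18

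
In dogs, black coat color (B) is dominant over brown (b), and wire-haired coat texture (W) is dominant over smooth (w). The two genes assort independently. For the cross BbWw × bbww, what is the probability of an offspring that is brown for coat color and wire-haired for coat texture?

Dihybrid cross BbWw × bbww — consider each gene separately:
coat color: Bb × bb → 2 Bb, 2 bb → 2 B_ : 2 bb (out of 4)
coat texture: Ww × ww → 2 Ww, 2 ww → 2 W_ : 2 ww (out of 4)
Looking for: brown (bb) and wire-haired (W_)
P(brown) = 2/4, P(wire-haired) = 2/4
P(both) = 2/4 × 2/4 = 4/16 = 1/4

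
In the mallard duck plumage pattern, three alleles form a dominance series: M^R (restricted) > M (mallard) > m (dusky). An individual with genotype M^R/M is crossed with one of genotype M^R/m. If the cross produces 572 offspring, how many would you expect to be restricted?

Cross: M^R/M × M^R/m
Allele dominance: M^R > M > m
Offspring genotypes: 1 M^R/M^R, 1 M^R/m, 1 M^R/M, 1 M/m
Phenotype counts: 3 restricted, 1 mallard
restricted: 3 out of 4 → fraction 3/4
Expected count = 3/4 × 572 = 429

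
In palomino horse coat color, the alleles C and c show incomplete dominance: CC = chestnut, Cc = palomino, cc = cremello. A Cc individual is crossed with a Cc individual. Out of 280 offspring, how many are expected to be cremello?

Punnett square for Cc × Cc:
Offspring genotypes: 1 CC, 2 Cc, 1 cc
Phenotype counts: 1 chestnut, 2 palomino, 1 cremello
cremello: 1 out of 4 → fraction 1/4
Expected count = 1/4 × 280 = 70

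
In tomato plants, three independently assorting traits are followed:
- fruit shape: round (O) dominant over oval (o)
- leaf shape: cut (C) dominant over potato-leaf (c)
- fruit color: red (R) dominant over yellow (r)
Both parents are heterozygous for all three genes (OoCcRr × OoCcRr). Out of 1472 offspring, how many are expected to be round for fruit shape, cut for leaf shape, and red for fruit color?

Trihybrid cross: OoCcRr × OoCcRr
Each trait segregates independently with a 3:1 phenotypic ratio, so each gene contributes 3/4 (dominant) or 1/4 (recessive).
Target: round (fruit shape), cut (leaf shape), red (fruit color)
Probability = product of independent per-trait probabilities
= 3/4 × 3/4 × 3/4 = 27/64
Expected count = 27/64 × 1472 = 621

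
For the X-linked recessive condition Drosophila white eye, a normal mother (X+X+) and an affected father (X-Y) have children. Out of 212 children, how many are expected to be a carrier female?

Cross: X+X+ × X-Y
Offspring: 2 X+X-, 2 X+Y
Probability of a carrier female: 2/4 = 1/2
Expected count = 1/2 × 212 = 106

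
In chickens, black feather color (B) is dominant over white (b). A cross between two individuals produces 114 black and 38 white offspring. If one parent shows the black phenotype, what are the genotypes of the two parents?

Observed offspring: 114 black, 38 white
The observed ratio simplifies to 3:1. White (bb) offspring appear, so each parent must contribute one b allele. The parent stated to show black carries B, so it is Bb. The other parent is then either Bb or bb: Bb × bb would give a 1:1 split, whereas Bb × Bb gives 3:1 — matching the data. So both parents are heterozygous (Bb × Bb).
Parent genotypes: Bb × Bb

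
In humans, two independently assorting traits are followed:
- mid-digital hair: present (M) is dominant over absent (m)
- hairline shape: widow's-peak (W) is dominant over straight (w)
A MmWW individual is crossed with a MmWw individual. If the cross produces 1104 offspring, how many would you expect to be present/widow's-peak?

Dihybrid cross MmWW × MmWw — consider each gene separately:
mid-digital hair: Mm × Mm → 1 MM, 2 Mm, 1 mm → 3 M_ : 1 mm (out of 4)
hairline shape: WW × Ww → 2 WW, 2 Ww → 4 W_ (out of 4)
Combine (counts out of 4 × 4 = 16): present/widow's-peak (M_W_) = 3×4 = 12; absent/widow's-peak (mmW_) = 1×4 = 4
Phenotype counts (out of 16): 12 present/widow's-peak, 4 absent/widow's-peak
present/widow's-peak: 12 out of 16 → fraction 3/4
Expected count = 3/4 × 1104 = 828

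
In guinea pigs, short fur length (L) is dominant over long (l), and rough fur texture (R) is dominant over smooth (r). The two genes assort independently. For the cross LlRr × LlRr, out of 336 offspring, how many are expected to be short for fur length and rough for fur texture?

Dihybrid cross LlRr × LlRr — consider each gene separately:
fur length: Ll × Ll → 1 LL, 2 Ll, 1 ll → 3 L_ : 1 ll (out of 4)
fur texture: Rr × Rr → 1 RR, 2 Rr, 1 rr → 3 R_ : 1 rr (out of 4)
Looking for: short (L_) and rough (R_)
P(short) = 3/4, P(rough) = 3/4
P(both) = 3/4 × 3/4 = 9/16
Expected count = 9/16 × 336 = 189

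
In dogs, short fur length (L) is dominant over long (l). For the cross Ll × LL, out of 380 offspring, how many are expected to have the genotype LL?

Punnett square for Ll × LL:
Offspring genotypes: 2 LL, 2 Ll
Total offspring: 4
Count with target: 2
Probability: 2/4 = 1/2
Expected count = 1/2 × 380 = 190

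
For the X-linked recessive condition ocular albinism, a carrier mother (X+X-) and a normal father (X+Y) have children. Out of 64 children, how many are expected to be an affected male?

Cross: X+X- × X+Y
Offspring: 1 X+X+, 1 X+Y, 1 X+X-, 1 X-Y
Probability of an affected male: 1/4
Expected count = 1/4 × 64 = 16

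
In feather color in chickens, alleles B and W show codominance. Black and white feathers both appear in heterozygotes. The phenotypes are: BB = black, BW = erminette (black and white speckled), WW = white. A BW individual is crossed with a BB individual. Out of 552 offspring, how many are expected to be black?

Punnett square for BW × BB:
Offspring genotypes: 2 BB, 2 BW
Phenotype counts: 2 black, 2 erminette (black and white speckled)
black: 2 out of 4 → fraction 1/2
Expected count = 1/2 × 552 = 276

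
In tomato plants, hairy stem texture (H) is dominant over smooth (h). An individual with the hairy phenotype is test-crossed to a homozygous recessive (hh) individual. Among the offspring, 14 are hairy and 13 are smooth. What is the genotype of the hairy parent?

Test cross: ? × hh
Offspring: 14 hairy, 13 smooth — approximately 1:1.
A 1:1 ratio in a test cross indicates the unknown parent is heterozygous (Hh).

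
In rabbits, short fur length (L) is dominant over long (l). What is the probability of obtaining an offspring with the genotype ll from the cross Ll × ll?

Punnett square for Ll × ll:
Offspring genotypes: 2 Ll, 2 ll
Total offspring: 4
Count with target: 2
Probability: 2/4 = 1/2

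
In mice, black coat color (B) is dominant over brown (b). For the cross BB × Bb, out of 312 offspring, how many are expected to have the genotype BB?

Punnett square for BB × Bb:
Offspring genotypes: 2 BB, 2 Bb
Total offspring: 4
Count with target: 2
Probability: 2/4 = 1/2
Expected count = 1/2 × 312 = 156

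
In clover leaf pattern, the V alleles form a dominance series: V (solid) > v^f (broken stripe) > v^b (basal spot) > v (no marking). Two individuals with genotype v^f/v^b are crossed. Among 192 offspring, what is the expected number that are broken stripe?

Cross: v^f/v^b × v^f/v^b
Allele dominance: V > v^f > v^b > v
Offspring genotypes: 1 v^f/v^f, 2 v^f/v^b, 1 v^b/v^b
Phenotype counts: 3 broken stripe, 1 basal spot
broken stripe: 3 out of 4 → fraction 3/4
Expected count = 3/4 × 192 = 144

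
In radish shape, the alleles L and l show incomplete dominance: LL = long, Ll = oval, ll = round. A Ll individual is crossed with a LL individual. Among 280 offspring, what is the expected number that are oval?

Punnett square for Ll × LL:
Offspring genotypes: 2 LL, 2 Ll
Phenotype counts: 2 long, 2 oval
oval: 2 out of 4 → fraction 1/2
Expected count = 1/2 × 280 = 140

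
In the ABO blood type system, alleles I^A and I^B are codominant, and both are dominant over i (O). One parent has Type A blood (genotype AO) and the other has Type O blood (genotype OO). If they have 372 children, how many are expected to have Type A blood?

Cross: AO × OO
Possible offspring genotypes: 2 AO, 2 OO
Blood type counts: 2 Type A, 2 Type O
Probability of Type A: 2/4 = 1/2
Expected count = 1/2 × 372 = 186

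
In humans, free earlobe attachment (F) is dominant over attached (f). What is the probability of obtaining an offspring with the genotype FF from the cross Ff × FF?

Punnett square for Ff × FF:
Offspring genotypes: 2 FF, 2 Ff
Total offspring: 4
Count with target: 2
Probability: 2/4 = 1/2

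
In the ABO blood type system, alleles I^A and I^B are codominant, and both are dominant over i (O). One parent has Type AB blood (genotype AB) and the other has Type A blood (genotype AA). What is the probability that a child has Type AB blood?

Cross: AB × AA
Possible offspring genotypes: 2 AA, 2 AB
Blood type counts: 2 Type A, 2 Type AB
Probability of Type AB: 2/4 = 1/2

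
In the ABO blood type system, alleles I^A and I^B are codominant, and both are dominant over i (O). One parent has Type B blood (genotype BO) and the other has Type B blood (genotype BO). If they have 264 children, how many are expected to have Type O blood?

Cross: BO × BO
Possible offspring genotypes: 1 BB, 2 BO, 1 OO
Blood type counts: 3 Type B, 1 Type O
Probability of Type O: 1/4
Expected count = 1/4 × 264 = 66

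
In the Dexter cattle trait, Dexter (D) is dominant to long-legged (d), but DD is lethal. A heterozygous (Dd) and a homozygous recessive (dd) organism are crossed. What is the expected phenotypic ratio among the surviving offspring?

Cross: Dd × dd
Punnett square offspring (before lethality): 2 Dd, 2 dd
No DD offspring are produced in this cross.
Ratio: 1 Dexter (short-legged) : 1 long-legged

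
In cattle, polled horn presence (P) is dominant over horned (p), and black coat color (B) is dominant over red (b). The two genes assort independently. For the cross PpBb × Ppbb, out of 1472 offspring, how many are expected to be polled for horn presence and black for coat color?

Dihybrid cross PpBb × Ppbb — consider each gene separately:
horn presence: Pp × Pp → 1 PP, 2 Pp, 1 pp → 3 P_ : 1 pp (out of 4)
coat color: Bb × bb → 2 Bb, 2 bb → 2 B_ : 2 bb (out of 4)
Looking for: polled (P_) and black (B_)
P(polled) = 3/4, P(black) = 2/4
P(both) = 3/4 × 2/4 = 6/16 = 3/8
Expected count = 3/8 × 1472 = 552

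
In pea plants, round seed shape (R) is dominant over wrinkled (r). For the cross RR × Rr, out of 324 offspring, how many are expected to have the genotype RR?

Punnett square for RR × Rr:
Offspring genotypes: 2 RR, 2 Rr
Total offspring: 4
Count with target: 2
Probability: 2/4 = 1/2
Expected count = 1/2 × 324 = 162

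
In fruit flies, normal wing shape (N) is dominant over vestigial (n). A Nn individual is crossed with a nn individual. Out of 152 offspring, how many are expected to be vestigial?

Punnett square for Nn × nn:
Offspring genotypes: 2 Nn, 2 nn
normal: 2, vestigial: 2
vestigial: 2 out of 4 → fraction 1/2
Expected count = 1/2 × 152 = 76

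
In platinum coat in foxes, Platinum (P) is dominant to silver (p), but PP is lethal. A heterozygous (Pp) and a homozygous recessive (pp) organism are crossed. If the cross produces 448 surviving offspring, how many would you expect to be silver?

Cross: Pp × pp
Punnett square offspring (before lethality): 2 Pp, 2 pp
No PP offspring are produced in this cross.
silver: 2 out of 4 → fraction 1/2
Expected count = 1/2 × 448 = 224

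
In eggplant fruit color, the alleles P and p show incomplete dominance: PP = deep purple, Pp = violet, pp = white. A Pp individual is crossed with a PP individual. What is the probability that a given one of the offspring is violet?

Punnett square for Pp × PP:
Offspring genotypes: 2 PP, 2 Pp
Phenotype counts: 2 deep purple, 2 violet
violet: 2 out of 4
Probability: 2/4 = 1/2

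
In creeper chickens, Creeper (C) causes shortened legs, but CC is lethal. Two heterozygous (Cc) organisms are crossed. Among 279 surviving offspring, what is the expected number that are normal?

Cross: Cc × Cc
Punnett square offspring (before lethality): 1 CC, 2 Cc, 1 cc
The CC genotype is lethal (embryos die); surviving offspring: 2 Cc, 1 cc
normal: 1 out of 3 → fraction 1/3
Expected count = 1/3 × 279 = 93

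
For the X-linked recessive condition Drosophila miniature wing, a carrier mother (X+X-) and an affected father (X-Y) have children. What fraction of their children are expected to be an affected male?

Cross: X+X- × X-Y
Offspring: 1 X+X-, 1 X+Y, 1 X-X-, 1 X-Y
Probability of an affected male: 1/4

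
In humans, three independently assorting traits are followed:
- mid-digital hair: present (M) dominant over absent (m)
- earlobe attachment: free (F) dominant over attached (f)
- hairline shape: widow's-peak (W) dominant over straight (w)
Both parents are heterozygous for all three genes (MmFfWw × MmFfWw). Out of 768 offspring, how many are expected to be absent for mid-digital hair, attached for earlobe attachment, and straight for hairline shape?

Trihybrid cross: MmFfWw × MmFfWw
Each trait segregates independently with a 3:1 phenotypic ratio, so each gene contributes 3/4 (dominant) or 1/4 (recessive).
Target: absent (mid-digital hair), attached (earlobe attachment), straight (hairline shape)
Probability = product of independent per-trait probabilities
= 1/4 × 1/4 × 1/4 = 1/64
Expected count = 1/64 × 768 = 12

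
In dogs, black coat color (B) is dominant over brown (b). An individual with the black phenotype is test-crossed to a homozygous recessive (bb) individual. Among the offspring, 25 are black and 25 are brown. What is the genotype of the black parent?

Test cross: ? × bb
Offspring: 25 black, 25 brown — approximately 1:1.
A 1:1 ratio in a test cross indicates the unknown parent is heterozygous (Bb).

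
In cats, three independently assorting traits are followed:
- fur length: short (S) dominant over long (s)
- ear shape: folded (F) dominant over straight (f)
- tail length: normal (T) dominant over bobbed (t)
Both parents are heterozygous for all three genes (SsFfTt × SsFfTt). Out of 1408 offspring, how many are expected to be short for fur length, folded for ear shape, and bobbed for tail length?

Trihybrid cross: SsFfTt × SsFfTt
Each trait segregates independently with a 3:1 phenotypic ratio, so each gene contributes 3/4 (dominant) or 1/4 (recessive).
Target: short (fur length), folded (ear shape), bobbed (tail length)
Probability = product of independent per-trait probabilities
= 3/4 × 3/4 × 1/4 = 9/64
Expected count = 9/64 × 1408 = 198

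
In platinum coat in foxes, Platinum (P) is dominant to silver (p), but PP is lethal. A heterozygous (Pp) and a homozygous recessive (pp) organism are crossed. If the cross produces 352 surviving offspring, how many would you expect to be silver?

Cross: Pp × pp
Punnett square offspring (before lethality): 2 Pp, 2 pp
No PP offspring are produced in this cross.
silver: 2 out of 4 → fraction 1/2
Expected count = 1/2 × 352 = 176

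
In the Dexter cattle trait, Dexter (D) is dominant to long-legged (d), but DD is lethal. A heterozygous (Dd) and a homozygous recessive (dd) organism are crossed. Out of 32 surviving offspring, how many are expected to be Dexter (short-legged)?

Cross: Dd × dd
Punnett square offspring (before lethality): 2 Dd, 2 dd
No DD offspring are produced in this cross.
Dexter (short-legged): 2 out of 4 → fraction 1/2
Expected count = 1/2 × 32 = 16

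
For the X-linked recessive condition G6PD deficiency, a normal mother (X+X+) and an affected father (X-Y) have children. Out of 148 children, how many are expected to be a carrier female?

Cross: X+X+ × X-Y
Offspring: 2 X+X-, 2 X+Y
Probability of a carrier female: 2/4 = 1/2
Expected count = 1/2 × 148 = 74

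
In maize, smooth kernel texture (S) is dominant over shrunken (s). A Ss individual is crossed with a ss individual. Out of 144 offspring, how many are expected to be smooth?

Punnett square for Ss × ss:
Offspring genotypes: 2 Ss, 2 ss
smooth: 2, shrunken: 2
smooth: 2 out of 4 → fraction 1/2
Expected count = 1/2 × 144 = 72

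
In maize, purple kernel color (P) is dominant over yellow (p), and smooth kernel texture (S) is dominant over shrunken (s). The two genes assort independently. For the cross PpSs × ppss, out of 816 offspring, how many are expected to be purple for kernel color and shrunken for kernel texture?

Dihybrid cross PpSs × ppss — consider each gene separately:
kernel color: Pp × pp → 2 Pp, 2 pp → 2 P_ : 2 pp (out of 4)
kernel texture: Ss × ss → 2 Ss, 2 ss → 2 S_ : 2 ss (out of 4)
Looking for: purple (P_) and shrunken (ss)
P(purple) = 2/4, P(shrunken) = 2/4
P(both) = 2/4 × 2/4 = 4/16 = 1/4
Expected count = 1/4 × 816 = 204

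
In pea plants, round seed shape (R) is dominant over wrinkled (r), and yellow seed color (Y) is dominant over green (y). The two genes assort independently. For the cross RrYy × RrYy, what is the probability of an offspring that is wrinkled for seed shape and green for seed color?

Dihybrid cross RrYy × RrYy — consider each gene separately:
seed shape: Rr × Rr → 1 RR, 2 Rr, 1 rr → 3 R_ : 1 rr (out of 4)
seed color: Yy × Yy → 1 YY, 2 Yy, 1 yy → 3 Y_ : 1 yy (out of 4)
Looking for: wrinkled (rr) and green (yy)
P(wrinkled) = 1/4, P(green) = 1/4
P(both) = 1/4 × 1/4 = 1/16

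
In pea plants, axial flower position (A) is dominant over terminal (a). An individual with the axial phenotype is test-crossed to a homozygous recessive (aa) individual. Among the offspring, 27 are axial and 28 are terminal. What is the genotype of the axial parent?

Test cross: ? × aa
Offspring: 27 axial, 28 terminal — approximately 1:1.
A 1:1 ratio in a test cross indicates the unknown parent is heterozygous (Aa).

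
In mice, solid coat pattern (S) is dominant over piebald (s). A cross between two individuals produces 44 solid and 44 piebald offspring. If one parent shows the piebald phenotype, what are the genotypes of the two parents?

Observed offspring: 44 solid, 44 piebald
The observed ratio simplifies to 1:1. One parent shows piebald, so its genotype must be ss. A 1:1 offspring split requires the other parent to be heterozygous (Ss).
Parent genotypes: ss × Ss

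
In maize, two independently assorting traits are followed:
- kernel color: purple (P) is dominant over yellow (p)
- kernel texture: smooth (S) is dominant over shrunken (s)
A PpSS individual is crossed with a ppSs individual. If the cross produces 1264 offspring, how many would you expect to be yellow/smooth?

Dihybrid cross PpSS × ppSs — consider each gene separately:
kernel color: Pp × pp → 2 Pp, 2 pp → 2 P_ : 2 pp (out of 4)
kernel texture: SS × Ss → 2 SS, 2 Ss → 4 S_ (out of 4)
Combine (counts out of 4 × 4 = 16): purple/smooth (P_S_) = 2×4 = 8; yellow/smooth (ppS_) = 2×4 = 8
Phenotype counts (out of 16): 8 purple/smooth, 8 yellow/smooth
yellow/smooth: 8 out of 16 → fraction 1/2
Expected count = 1/2 × 1264 = 632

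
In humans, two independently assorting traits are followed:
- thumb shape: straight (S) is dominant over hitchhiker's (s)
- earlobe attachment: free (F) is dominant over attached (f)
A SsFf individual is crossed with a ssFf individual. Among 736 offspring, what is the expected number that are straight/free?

Dihybrid cross SsFf × ssFf — consider each gene separately:
thumb shape: Ss × ss → 2 Ss, 2 ss → 2 S_ : 2 ss (out of 4)
earlobe attachment: Ff × Ff → 1 FF, 2 Ff, 1 ff → 3 F_ : 1 ff (out of 4)
Combine (counts out of 4 × 4 = 16): straight/free (S_F_) = 2×3 = 6; straight/attached (S_ff) = 2×1 = 2; hitchhiker's/free (ssF_) = 2×3 = 6; hitchhiker's/attached (ssff) = 2×1 = 2
Phenotype counts (out of 16): 6 straight/free, 2 straight/attached, 6 hitchhiker's/free, 2 hitchhiker's/attached
straight/free: 6 out of 16 → fraction 3/8
Expected count = 3/8 × 736 = 276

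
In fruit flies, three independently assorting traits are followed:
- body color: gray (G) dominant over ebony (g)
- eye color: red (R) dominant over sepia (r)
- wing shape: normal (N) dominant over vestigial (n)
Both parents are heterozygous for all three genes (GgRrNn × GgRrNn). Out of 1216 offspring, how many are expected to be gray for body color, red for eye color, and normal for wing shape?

Trihybrid cross: GgRrNn × GgRrNn
Each trait segregates independently with a 3:1 phenotypic ratio, so each gene contributes 3/4 (dominant) or 1/4 (recessive).
Target: gray (body color), red (eye color), normal (wing shape)
Probability = product of independent per-trait probabilities
= 3/4 × 3/4 × 3/4 = 27/64
Expected count = 27/64 × 1216 = 513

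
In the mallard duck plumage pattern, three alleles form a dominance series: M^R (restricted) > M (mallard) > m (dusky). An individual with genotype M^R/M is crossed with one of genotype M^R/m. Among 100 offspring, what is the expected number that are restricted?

Cross: M^R/M × M^R/m
Allele dominance: M^R > M > m
Offspring genotypes: 1 M^R/M^R, 1 M^R/m, 1 M^R/M, 1 M/m
Phenotype counts: 3 restricted, 1 mallard
restricted: 3 out of 4 → fraction 3/4
Expected count = 3/4 × 100 = 75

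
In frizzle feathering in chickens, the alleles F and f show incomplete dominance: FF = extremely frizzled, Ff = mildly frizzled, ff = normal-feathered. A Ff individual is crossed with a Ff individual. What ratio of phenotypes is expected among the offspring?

Punnett square for Ff × Ff:
Offspring genotypes: 1 FF, 2 Ff, 1 ff
Phenotype counts: 1 extremely frizzled, 2 mildly frizzled, 1 normal-feathered
Ratio: 1 extremely frizzled : 2 mildly frizzled : 1 normal-feathered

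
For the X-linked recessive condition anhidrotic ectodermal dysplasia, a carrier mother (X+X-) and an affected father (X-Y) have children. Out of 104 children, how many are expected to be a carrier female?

Cross: X+X- × X-Y
Offspring: 1 X+X-, 1 X+Y, 1 X-X-, 1 X-Y
Probability of a carrier female: 1/4
Expected count = 1/4 × 104 = 26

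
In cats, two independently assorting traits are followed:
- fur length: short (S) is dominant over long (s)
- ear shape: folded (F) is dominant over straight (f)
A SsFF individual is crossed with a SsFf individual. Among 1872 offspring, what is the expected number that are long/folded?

Dihybrid cross SsFF × SsFf — consider each gene separately:
fur length: Ss × Ss → 1 SS, 2 Ss, 1 ss → 3 S_ : 1 ss (out of 4)
ear shape: FF × Ff → 2 FF, 2 Ff → 4 F_ (out of 4)
Combine (counts out of 4 × 4 = 16): short/folded (S_F_) = 3×4 = 12; long/folded (ssF_) = 1×4 = 4
Phenotype counts (out of 16): 12 short/folded, 4 long/folded
long/folded: 4 out of 16 → fraction 1/4
Expected count = 1/4 × 1872 = 468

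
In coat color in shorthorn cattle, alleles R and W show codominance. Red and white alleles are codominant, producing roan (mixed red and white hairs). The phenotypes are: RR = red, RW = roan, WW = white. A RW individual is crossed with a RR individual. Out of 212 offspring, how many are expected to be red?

Punnett square for RW × RR:
Offspring genotypes: 2 RR, 2 RW
Phenotype counts: 2 red, 2 roan
red: 2 out of 4 → fraction 1/2
Expected count = 1/2 × 212 = 106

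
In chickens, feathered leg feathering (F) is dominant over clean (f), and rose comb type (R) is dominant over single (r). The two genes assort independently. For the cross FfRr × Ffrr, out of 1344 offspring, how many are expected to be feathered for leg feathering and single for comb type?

Dihybrid cross FfRr × Ffrr — consider each gene separately:
leg feathering: Ff × Ff → 1 FF, 2 Ff, 1 ff → 3 F_ : 1 ff (out of 4)
comb type: Rr × rr → 2 Rr, 2 rr → 2 R_ : 2 rr (out of 4)
Looking for: feathered (F_) and single (rr)
P(feathered) = 3/4, P(single) = 2/4
P(both) = 3/4 × 2/4 = 6/16 = 3/8
Expected count = 3/8 × 1344 = 504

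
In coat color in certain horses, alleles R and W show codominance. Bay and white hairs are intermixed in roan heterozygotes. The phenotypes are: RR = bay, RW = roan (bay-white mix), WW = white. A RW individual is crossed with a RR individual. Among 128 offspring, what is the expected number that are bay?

Punnett square for RW × RR:
Offspring genotypes: 2 RR, 2 RW
Phenotype counts: 2 bay, 2 roan (bay-white mix)
bay: 2 out of 4 → fraction 1/2
Expected count = 1/2 × 128 = 64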